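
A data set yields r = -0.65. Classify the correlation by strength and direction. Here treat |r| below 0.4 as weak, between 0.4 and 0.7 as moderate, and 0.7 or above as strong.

r = -0.65 < 0 so the relationship is negative.
|r| = 0.65, which falls in the moderate range.

moderate negative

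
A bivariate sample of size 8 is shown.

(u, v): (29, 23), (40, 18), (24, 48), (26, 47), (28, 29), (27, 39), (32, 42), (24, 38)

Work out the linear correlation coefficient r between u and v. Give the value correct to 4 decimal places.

-0.6962

n = 8, Σu = 230, Σv = 284, Σu² = 6806, Σv² = 10936, Σuv = 7882
nΣuv − ΣuΣv = 63056 − 65320 = -2264
nΣu² − (Σu)² = 54448 − 52900 = 1548; nΣv² − (Σv)² = 87488 − 80656 = 6832
r = -2264 / √(1548 × 6832) = -2264 / 3252.0664 ≈ -0.6962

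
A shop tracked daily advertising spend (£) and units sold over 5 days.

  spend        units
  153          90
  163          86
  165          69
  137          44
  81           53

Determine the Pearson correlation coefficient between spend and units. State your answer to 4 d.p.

0.6045

n = 5, Σx = 699, Σy = 342, Σx² = 102533, Σy² = 25002, Σxy = 49494
nΣxy − ΣxΣy = 247470 − 239058 = 8412
nΣx² − (Σx)² = 512665 − 488601 = 24064; nΣy² − (Σy)² = 125010 − 116964 = 8046
r = 8412 / √(24064 × 8046) = 8412 / 13914.7024 ≈ 0.6045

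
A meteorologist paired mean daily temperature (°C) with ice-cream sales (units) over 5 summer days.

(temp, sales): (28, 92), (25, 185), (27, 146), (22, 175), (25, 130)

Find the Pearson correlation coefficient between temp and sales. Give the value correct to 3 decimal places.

-0.725

n = 5, Σx = 127, Σy = 728, Σx² = 3247, Σy² = 111530, Σxy = 18243
nΣxy − ΣxΣy = 91215 − 92456 = -1241
nΣx² − (Σx)² = 16235 − 16129 = 106; nΣy² − (Σy)² = 557650 − 529984 = 27666
r = -1241 / √(106 × 27666) = -1241 / 1712.4824 ≈ -0.725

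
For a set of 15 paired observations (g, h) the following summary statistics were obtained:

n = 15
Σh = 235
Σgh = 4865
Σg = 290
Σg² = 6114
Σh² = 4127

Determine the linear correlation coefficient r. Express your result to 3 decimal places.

0.677

r = (nΣgh − ΣgΣh) / √[(nΣg² − (Σg)²)(nΣh² − (Σh)²)]
Numerator: 15×4865 − 290×235 = 4825
Denominator: √[(91710 − 84100)(61905 − 55225)] = √[7610 × 6680] = 7129.8527
r = 4825 / 7129.8527 ≈ 0.677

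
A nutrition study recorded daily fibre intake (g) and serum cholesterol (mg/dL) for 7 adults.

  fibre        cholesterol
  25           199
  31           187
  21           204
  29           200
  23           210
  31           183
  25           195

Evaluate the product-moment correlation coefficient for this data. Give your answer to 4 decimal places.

n = 7, Σx = 185, Σy = 1378, Σx² = 4983, Σy² = 271800, Σxy = 36234
nΣxy − ΣxΣy = 253638 − 254930 = -1292
nΣx² − (Σx)² = 34881 − 34225 = 656; nΣy² − (Σy)² = 1902600 − 1898884 = 3716
r = -1292 / √(656 × 3716) = -1292 / 1561.3123 ≈ -0.8275

-0.8275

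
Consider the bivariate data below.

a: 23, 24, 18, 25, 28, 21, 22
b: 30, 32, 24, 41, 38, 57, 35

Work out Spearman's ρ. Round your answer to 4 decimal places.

Rank a: 4, 5, 1, 6, 7, 2, 3
Rank b: 2, 3, 1, 6, 5, 7, 4
d = rank(a) − rank(b): 2, 2, 0, 0, 2, -5, -1; Σd² = 38
ρ = 1 − 6Σd² / [n(n²−1)] = 1 − 6×38 / (7×48) = 1 − 228/336 ≈ 0.3214

0.3214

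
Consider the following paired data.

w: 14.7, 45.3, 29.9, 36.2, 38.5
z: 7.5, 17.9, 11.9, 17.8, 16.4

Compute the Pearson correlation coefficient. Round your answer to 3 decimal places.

0.951

n = 5, Σw = 164.6, Σz = 71.5, Σw² = 5954.88, Σz² = 1104.07, Σwz = 2552.69
nΣwz − ΣwΣz = 12763.45 − 11768.9 = 994.55
nΣw² − (Σw)² = 29774.4 − 27093.16 = 2681.24; nΣz² − (Σz)² = 5520.35 − 5112.25 = 408.1
r = 994.55 / √(2681.24 × 408.1) = 994.55 / 1046.0469 ≈ 0.951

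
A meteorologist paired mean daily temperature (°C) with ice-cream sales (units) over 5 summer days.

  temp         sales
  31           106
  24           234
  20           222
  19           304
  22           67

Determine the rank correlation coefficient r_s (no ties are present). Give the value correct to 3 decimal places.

-0.500

Rank temp: 5, 4, 2, 1, 3
Rank sales: 2, 4, 3, 5, 1
d = rank(temp) − rank(sales): 3, 0, -1, -4, 2; Σd² = 30
ρ = 1 − 6Σd² / [n(n²−1)] = 1 − 6×30 / (5×24) = 1 − 180/120 ≈ -0.500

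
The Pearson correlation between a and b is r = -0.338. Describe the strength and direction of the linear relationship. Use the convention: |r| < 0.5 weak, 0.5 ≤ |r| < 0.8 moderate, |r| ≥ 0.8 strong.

weak negative

r = -0.338 < 0 so the relationship is negative.
|r| = 0.338, which falls in the weak range.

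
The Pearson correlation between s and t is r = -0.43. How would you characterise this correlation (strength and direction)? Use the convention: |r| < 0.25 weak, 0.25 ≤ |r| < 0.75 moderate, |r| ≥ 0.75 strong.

moderate negative

r = -0.43 < 0 so the relationship is negative.
|r| = 0.43, which falls in the moderate range.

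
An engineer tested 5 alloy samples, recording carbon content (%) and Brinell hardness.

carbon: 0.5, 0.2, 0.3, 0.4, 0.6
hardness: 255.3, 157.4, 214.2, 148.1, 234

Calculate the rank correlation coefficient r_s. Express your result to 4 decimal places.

0.6000

Rank carbon: 4, 1, 2, 3, 5
Rank hardness: 5, 2, 3, 1, 4
d = rank(carbon) − rank(hardness): -1, -1, -1, 2, 1; Σd² = 8
ρ = 1 − 6Σd² / [n(n²−1)] = 1 − 6×8 / (5×24) = 1 − 48/120 ≈ 0.6000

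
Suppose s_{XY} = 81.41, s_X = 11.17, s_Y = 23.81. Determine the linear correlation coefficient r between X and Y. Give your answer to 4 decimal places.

r = Cov(X,Y) / (s_X · s_Y) = 81.41 / (11.17 × 23.81)
  = 81.41 / 265.9577 ≈ 0.3061

0.3061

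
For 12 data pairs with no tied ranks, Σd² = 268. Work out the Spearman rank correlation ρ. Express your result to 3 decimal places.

0.063

ρ = 1 − 6Σd² / [n(n²−1)] = 1 − 6×268 / (12×143)
  = 1 − 1608/1716 = 1 − 0.9371 ≈ 0.063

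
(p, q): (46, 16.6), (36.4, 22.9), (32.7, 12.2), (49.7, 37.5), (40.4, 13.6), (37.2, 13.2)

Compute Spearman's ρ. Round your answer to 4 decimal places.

0.6571

Rank p: 5, 2, 1, 6, 4, 3
Rank q: 4, 5, 1, 6, 3, 2
d = rank(p) − rank(q): 1, -3, 0, 0, 1, 1; Σd² = 12
ρ = 1 − 6Σd² / [n(n²−1)] = 1 − 6×12 / (6×35) = 1 − 72/210 ≈ 0.6571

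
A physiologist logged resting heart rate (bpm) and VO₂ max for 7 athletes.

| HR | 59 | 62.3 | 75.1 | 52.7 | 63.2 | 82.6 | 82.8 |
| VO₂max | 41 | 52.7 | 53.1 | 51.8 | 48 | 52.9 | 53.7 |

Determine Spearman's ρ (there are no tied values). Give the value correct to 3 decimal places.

0.786

Rank HR: 2, 3, 5, 1, 4, 6, 7
Rank VO₂max: 1, 4, 6, 3, 2, 5, 7
d = rank(HR) − rank(VO₂max): 1, -1, -1, -2, 2, 1, 0; Σd² = 12
ρ = 1 − 6Σd² / [n(n²−1)] = 1 − 6×12 / (7×48) = 1 − 72/336 ≈ 0.786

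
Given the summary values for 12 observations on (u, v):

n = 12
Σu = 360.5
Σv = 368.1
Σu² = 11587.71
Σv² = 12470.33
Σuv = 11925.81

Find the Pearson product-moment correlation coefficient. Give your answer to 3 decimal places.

r = (nΣuv − ΣuΣv) / √[(nΣu² − (Σu)²)(nΣv² − (Σv)²)]
Numerator: 12×11925.81 − 360.5×368.1 = 10409.67
Denominator: √[(139052.52 − 129960.25)(149643.96 − 135497.61)] = √[9092.27 × 14146.35] = 11341.1831
r = 10409.67 / 11341.1831 ≈ 0.918

0.918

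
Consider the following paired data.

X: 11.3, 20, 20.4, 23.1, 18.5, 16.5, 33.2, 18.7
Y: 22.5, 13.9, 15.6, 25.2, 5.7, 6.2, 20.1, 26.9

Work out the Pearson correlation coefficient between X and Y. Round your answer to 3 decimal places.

0.168

n = 8, ΣX = 161.7, ΣY = 136.1, ΣX² = 3543.89, ΣY² = 2776.41, ΣXY = 2810.71
nΣXY − ΣXΣY = 22485.68 − 22007.37 = 478.31
nΣX² − (ΣX)² = 28351.12 − 26146.89 = 2204.23; nΣY² − (ΣY)² = 22211.28 − 18523.21 = 3688.07
r = 478.31 / √(2204.23 × 3688.07) = 478.31 / 2851.2023 ≈ 0.168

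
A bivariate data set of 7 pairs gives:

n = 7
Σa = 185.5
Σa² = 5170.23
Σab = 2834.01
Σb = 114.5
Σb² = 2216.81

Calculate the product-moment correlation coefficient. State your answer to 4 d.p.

-0.6769

r = (nΣab − ΣaΣb) / √[(nΣa² − (Σa)²)(nΣb² − (Σb)²)]
Numerator: 7×2834.01 − 185.5×114.5 = -1401.68
Denominator: √[(36191.61 − 34410.25)(15517.67 − 13110.25)] = √[1781.36 × 2407.42] = 2070.8650
r = -1401.68 / 2070.8650 ≈ -0.6769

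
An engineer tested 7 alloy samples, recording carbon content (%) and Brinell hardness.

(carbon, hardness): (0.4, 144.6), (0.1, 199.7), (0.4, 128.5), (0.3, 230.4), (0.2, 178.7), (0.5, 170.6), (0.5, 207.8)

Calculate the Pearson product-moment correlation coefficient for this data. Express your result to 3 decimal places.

n = 7, Σx = 2.4, Σy = 1260.3, Σx² = 0.96, Σy² = 234604.55, Σxy = 423.27
nΣxy − ΣxΣy = 2962.89 − 3024.72 = -61.83
nΣx² − (Σx)² = 6.72 − 5.76 = 0.96; nΣy² − (Σy)² = 1642231.85 − 1588356.09 = 53875.76
r = -61.83 / √(0.96 × 53875.76) = -61.83 / 227.4219 ≈ -0.272

-0.272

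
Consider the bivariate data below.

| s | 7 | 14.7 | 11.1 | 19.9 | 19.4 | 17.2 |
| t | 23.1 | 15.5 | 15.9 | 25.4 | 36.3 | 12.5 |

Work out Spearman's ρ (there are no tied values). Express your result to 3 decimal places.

Rank s: 1, 3, 2, 6, 5, 4
Rank t: 4, 2, 3, 5, 6, 1
d = rank(s) − rank(t): -3, 1, -1, 1, -1, 3; Σd² = 22
ρ = 1 − 6Σd² / [n(n²−1)] = 1 − 6×22 / (6×35) = 1 − 132/210 ≈ 0.371

0.371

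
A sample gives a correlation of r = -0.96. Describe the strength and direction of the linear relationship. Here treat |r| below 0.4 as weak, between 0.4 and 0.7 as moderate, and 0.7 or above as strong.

strong negative

r = -0.96 < 0 so the relationship is negative.
|r| = 0.96, which falls in the strong range.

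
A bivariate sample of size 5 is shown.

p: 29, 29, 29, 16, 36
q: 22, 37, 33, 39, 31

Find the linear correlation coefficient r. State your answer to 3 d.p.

n = 5, Σp = 139, Σq = 162, Σp² = 4075, Σq² = 5424, Σpq = 4408
nΣpq − ΣpΣq = 22040 − 22518 = -478
nΣp² − (Σp)² = 20375 − 19321 = 1054; nΣq² − (Σq)² = 27120 − 26244 = 876
r = -478 / √(1054 × 876) = -478 / 960.8871 ≈ -0.497

-0.497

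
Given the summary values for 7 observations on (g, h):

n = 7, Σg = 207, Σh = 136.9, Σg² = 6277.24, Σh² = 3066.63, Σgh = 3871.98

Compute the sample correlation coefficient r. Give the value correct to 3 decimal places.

-0.716

r = (nΣgh − ΣgΣh) / √[(nΣg² − (Σg)²)(nΣh² − (Σh)²)]
Numerator: 7×3871.98 − 207×136.9 = -1234.44
Denominator: √[(43940.68 − 42849)(21466.41 − 18741.61)] = √[1091.68 × 2724.8] = 1724.7057
r = -1234.44 / 1724.7057 ≈ -0.716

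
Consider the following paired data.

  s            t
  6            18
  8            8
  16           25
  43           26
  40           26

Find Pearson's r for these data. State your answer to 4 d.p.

n = 5, Σs = 113, Σt = 103, Σs² = 3805, Σt² = 2365, Σst = 2730
nΣst − ΣsΣt = 13650 − 11639 = 2011
nΣs² − (Σs)² = 19025 − 12769 = 6256; nΣt² − (Σt)² = 11825 − 10609 = 1216
r = 2011 / √(6256 × 1216) = 2011 / 2758.1327 ≈ 0.7291

0.7291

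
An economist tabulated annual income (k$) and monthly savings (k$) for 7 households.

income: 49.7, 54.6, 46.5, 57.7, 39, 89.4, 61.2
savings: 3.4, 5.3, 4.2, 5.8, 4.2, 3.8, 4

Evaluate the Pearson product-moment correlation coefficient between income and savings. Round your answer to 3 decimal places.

n = 7, Σx = 398.1, Σy = 30.7, Σx² = 24201.59, Σy² = 139.01, Σxy = 1736.64
nΣxy − ΣxΣy = 12156.48 − 12221.67 = -65.19
nΣx² − (Σx)² = 169411.13 − 158483.61 = 10927.52; nΣy² − (Σy)² = 973.07 − 942.49 = 30.58
r = -65.19 / √(10927.52 × 30.58) = -65.19 / 578.0688 ≈ -0.113

-0.113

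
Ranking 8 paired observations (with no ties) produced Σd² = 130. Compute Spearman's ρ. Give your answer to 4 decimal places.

ρ = 1 − 6Σd² / [n(n²−1)] = 1 − 6×130 / (8×63)
  = 1 − 780/504 = 1 − 1.54762 ≈ -0.5476

-0.5476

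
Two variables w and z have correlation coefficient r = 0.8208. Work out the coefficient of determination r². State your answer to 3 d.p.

0.674

r² = (0.8208)² = 0.674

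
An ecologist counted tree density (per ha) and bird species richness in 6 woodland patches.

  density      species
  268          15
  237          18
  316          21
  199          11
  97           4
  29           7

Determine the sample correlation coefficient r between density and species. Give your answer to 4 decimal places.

0.8994

n = 6, Σx = 1146, Σy = 76, Σx² = 277700, Σy² = 1176, Σxy = 17702
nΣxy − ΣxΣy = 106212 − 87096 = 19116
nΣx² − (Σx)² = 1666200 − 1313316 = 352884; nΣy² − (Σy)² = 7056 − 5776 = 1280
r = 19116 / √(352884 × 1280) = 19116 / 21253.0355 ≈ 0.8994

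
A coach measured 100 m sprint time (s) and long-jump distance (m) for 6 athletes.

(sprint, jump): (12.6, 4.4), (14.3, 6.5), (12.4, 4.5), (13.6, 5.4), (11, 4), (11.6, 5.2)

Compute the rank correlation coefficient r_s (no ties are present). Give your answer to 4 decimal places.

Rank sprint: 4, 6, 3, 5, 1, 2
Rank jump: 2, 6, 3, 5, 1, 4
d = rank(sprint) − rank(jump): 2, 0, 0, 0, 0, -2; Σd² = 8
ρ = 1 − 6Σd² / [n(n²−1)] = 1 − 6×8 / (6×35) = 1 − 48/210 ≈ 0.7714

0.7714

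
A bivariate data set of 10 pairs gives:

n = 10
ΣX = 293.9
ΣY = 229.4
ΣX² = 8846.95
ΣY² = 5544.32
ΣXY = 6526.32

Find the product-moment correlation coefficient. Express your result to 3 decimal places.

-0.888

r = (nΣXY − ΣXΣY) / √[(nΣX² − (ΣX)²)(nΣY² − (ΣY)²)]
Numerator: 10×6526.32 − 293.9×229.4 = -2157.46
Denominator: √[(88469.5 − 86377.21)(55443.2 − 52624.36)] = √[2092.29 × 2818.84] = 2428.5450
r = -2157.46 / 2428.5450 ≈ -0.888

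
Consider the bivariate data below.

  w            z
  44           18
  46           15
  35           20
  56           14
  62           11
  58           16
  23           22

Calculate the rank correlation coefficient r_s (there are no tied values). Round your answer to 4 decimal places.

-0.8929

Rank w: 3, 4, 2, 5, 7, 6, 1
Rank z: 5, 3, 6, 2, 1, 4, 7
d = rank(w) − rank(z): -2, 1, -4, 3, 6, 2, -6; Σd² = 106
ρ = 1 − 6Σd² / [n(n²−1)] = 1 − 6×106 / (7×48) = 1 − 636/336 ≈ -0.8929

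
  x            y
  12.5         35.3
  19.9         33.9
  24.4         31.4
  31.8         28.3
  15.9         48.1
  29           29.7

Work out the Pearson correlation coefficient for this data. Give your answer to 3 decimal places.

-0.709

n = 6, Σx = 133.5, Σy = 206.7, Σx² = 3252.67, Σy² = 7377.85, Σxy = 4408.05
nΣxy − ΣxΣy = 26448.3 − 27594.45 = -1146.15
nΣx² − (Σx)² = 19516.02 − 17822.25 = 1693.77; nΣy² − (Σy)² = 44267.1 − 42724.89 = 1542.21
r = -1146.15 / √(1693.77 × 1542.21) = -1146.15 / 1616.2144 ≈ -0.709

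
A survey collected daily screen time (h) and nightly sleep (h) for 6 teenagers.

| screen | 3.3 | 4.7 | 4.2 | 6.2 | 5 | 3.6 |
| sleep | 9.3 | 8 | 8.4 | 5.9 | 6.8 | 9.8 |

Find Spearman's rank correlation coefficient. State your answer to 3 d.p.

-0.943

Rank screen: 1, 4, 3, 6, 5, 2
Rank sleep: 5, 3, 4, 1, 2, 6
d = rank(screen) − rank(sleep): -4, 1, -1, 5, 3, -4; Σd² = 68
ρ = 1 − 6Σd² / [n(n²−1)] = 1 − 6×68 / (6×35) = 1 − 408/210 ≈ -0.943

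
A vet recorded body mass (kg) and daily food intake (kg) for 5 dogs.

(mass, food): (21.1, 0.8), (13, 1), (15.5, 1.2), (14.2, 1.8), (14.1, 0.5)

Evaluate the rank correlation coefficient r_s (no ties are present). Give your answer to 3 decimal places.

Rank mass: 5, 1, 4, 3, 2
Rank food: 2, 3, 4, 5, 1
d = rank(mass) − rank(food): 3, -2, 0, -2, 1; Σd² = 18
ρ = 1 − 6Σd² / [n(n²−1)] = 1 − 6×18 / (5×24) = 1 − 108/120 ≈ 0.100

0.100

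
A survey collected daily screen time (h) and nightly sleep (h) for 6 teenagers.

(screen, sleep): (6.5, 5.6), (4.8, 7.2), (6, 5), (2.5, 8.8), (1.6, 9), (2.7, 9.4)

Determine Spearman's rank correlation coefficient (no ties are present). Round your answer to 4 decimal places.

-0.7714

Rank screen: 6, 4, 5, 2, 1, 3
Rank sleep: 2, 3, 1, 4, 5, 6
d = rank(screen) − rank(sleep): 4, 1, 4, -2, -4, -3; Σd² = 62
ρ = 1 − 6Σd² / [n(n²−1)] = 1 − 6×62 / (6×35) = 1 − 372/210 ≈ -0.7714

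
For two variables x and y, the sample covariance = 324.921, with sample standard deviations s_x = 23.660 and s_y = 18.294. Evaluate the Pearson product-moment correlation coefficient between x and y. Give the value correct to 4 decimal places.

r = Cov(x,y) / (s_x · s_y) = 324.921 / (23.660 × 18.294)
  = 324.921 / 432.8360 ≈ 0.7507

0.7507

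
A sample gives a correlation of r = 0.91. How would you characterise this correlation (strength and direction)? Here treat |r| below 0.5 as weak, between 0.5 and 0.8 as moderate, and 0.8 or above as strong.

r = 0.91 > 0 so the relationship is positive.
|r| = 0.91, which falls in the strong range.

strong positive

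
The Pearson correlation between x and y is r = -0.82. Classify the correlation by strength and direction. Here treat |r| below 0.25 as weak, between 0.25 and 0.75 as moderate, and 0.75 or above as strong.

r = -0.82 < 0 so the relationship is negative.
|r| = 0.82, which falls in the strong range.

strong negative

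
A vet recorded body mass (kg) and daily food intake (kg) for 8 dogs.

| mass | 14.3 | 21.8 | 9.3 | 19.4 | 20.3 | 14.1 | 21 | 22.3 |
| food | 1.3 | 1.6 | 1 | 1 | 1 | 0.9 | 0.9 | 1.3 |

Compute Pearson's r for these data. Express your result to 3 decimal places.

0.335

n = 8, Σx = 142.5, Σy = 9, Σx² = 2691.77, Σy² = 10.56, Σxy = 163.05
nΣxy − ΣxΣy = 1304.4 − 1282.5 = 21.9
nΣx² − (Σx)² = 21534.16 − 20306.25 = 1227.91; nΣy² − (Σy)² = 84.48 − 81 = 3.48
r = 21.9 / √(1227.91 × 3.48) = 21.9 / 65.3692 ≈ 0.335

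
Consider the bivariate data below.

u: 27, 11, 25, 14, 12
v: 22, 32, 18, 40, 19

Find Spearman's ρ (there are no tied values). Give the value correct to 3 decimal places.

-0.300

Rank u: 5, 1, 4, 3, 2
Rank v: 3, 4, 1, 5, 2
d = rank(u) − rank(v): 2, -3, 3, -2, 0; Σd² = 26
ρ = 1 − 6Σd² / [n(n²−1)] = 1 − 6×26 / (5×24) = 1 − 156/120 ≈ -0.300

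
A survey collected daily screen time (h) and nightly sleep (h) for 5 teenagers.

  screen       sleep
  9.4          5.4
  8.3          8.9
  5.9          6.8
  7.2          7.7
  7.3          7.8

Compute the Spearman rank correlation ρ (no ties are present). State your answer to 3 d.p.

0.000

Rank screen: 5, 4, 1, 2, 3
Rank sleep: 1, 5, 2, 3, 4
d = rank(screen) − rank(sleep): 4, -1, -1, -1, -1; Σd² = 20
ρ = 1 − 6Σd² / [n(n²−1)] = 1 − 6×20 / (5×24) = 1 − 120/120 ≈ 0.000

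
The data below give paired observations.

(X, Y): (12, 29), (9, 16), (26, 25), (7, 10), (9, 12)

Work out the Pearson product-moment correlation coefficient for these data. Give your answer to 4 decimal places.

0.6317

n = 5, ΣX = 63, ΣY = 92, ΣX² = 1031, ΣY² = 1966, ΣXY = 1320
nΣXY − ΣXΣY = 6600 − 5796 = 804
nΣX² − (ΣX)² = 5155 − 3969 = 1186; nΣY² − (ΣY)² = 9830 − 8464 = 1366
r = 804 / √(1186 × 1366) = 804 / 1272.8221 ≈ 0.6317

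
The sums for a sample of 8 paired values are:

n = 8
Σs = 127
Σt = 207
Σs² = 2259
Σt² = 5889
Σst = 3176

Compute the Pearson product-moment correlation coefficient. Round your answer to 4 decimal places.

-0.3061

r = (nΣst − ΣsΣt) / √[(nΣs² − (Σs)²)(nΣt² − (Σt)²)]
Numerator: 8×3176 − 127×207 = -881
Denominator: √[(18072 − 16129)(47112 − 42849)] = √[1943 × 4263] = 2878.0217
r = -881 / 2878.0217 ≈ -0.3061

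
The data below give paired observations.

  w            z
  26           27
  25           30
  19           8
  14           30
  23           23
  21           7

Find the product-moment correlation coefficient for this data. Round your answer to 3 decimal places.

0.142

n = 6, Σw = 128, Σz = 125, Σw² = 2828, Σz² = 3171, Σwz = 2700
nΣwz − ΣwΣz = 16200 − 16000 = 200
nΣw² − (Σw)² = 16968 − 16384 = 584; nΣz² − (Σz)² = 19026 − 15625 = 3401
r = 200 / √(584 × 3401) = 200 / 1409.3204 ≈ 0.142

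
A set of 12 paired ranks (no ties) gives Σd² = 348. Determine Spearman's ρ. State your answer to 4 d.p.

-0.2168

ρ = 1 − 6Σd² / [n(n²−1)] = 1 − 6×348 / (12×143)
  = 1 − 2088/1716 = 1 − 1.21678 ≈ -0.2168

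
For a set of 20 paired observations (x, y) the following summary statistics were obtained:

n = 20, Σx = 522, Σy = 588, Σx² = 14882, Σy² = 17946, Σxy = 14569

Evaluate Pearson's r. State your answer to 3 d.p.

-0.854

r = (nΣxy − ΣxΣy) / √[(nΣx² − (Σx)²)(nΣy² − (Σy)²)]
Numerator: 20×14569 − 522×588 = -15556
Denominator: √[(297640 − 272484)(358920 − 345744)] = √[25156 × 13176] = 18205.9182
r = -15556 / 18205.9182 ≈ -0.854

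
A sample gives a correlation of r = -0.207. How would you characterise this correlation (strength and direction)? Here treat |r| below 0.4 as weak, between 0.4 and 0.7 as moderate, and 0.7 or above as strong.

r = -0.207 < 0 so the relationship is negative.
|r| = 0.207, which falls in the weak range.

weak negative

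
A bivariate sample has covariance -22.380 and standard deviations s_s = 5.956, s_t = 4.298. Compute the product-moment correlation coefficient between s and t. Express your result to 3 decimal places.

-0.874

r = Cov(s,t) / (s_s · s_t) = -22.380 / (5.956 × 4.298)
  = -22.380 / 25.5989 ≈ -0.874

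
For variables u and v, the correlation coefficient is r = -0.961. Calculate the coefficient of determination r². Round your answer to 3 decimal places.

r² = (-0.961)² = 0.924

0.924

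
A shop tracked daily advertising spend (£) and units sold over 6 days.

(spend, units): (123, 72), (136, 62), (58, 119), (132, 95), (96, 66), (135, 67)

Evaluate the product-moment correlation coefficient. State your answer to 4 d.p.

-0.6946

n = 6, Σx = 680, Σy = 481, Σx² = 81854, Σy² = 41059, Σxy = 52111
nΣxy − ΣxΣy = 312666 − 327080 = -14414
nΣx² − (Σx)² = 491124 − 462400 = 28724; nΣy² − (Σy)² = 246354 − 231361 = 14993
r = -14414 / √(28724 × 14993) = -14414 / 20752.3235 ≈ -0.6946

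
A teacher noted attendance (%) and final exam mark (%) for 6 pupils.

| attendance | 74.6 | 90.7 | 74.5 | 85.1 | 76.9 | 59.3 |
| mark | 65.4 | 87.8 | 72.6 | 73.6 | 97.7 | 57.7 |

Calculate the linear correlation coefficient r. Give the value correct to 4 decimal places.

n = 6, Σx = 461.1, Σy = 454.8, Σx² = 36014.01, Σy² = 35548.3, Σxy = 35449.1
nΣxy − ΣxΣy = 212694.6 − 209708.28 = 2986.32
nΣx² − (Σx)² = 216084.06 − 212613.21 = 3470.85; nΣy² − (Σy)² = 213289.8 − 206843.04 = 6446.76
r = 2986.32 / √(3470.85 × 6446.76) = 2986.32 / 4730.2999 ≈ 0.6313

0.6313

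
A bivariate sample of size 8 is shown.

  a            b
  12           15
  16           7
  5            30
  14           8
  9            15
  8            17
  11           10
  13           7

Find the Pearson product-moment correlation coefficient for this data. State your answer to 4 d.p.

-0.9043

n = 8, Σa = 88, Σb = 109, Σa² = 1056, Σb² = 1901, Σab = 1026
nΣab − ΣaΣb = 8208 − 9592 = -1384
nΣa² − (Σa)² = 8448 − 7744 = 704; nΣb² − (Σb)² = 15208 − 11881 = 3327
r = -1384 / √(704 × 3327) = -1384 / 1530.4274 ≈ -0.9043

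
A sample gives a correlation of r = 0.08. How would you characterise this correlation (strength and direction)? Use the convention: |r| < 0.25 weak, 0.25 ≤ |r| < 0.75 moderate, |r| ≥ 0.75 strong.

r = 0.08 > 0 so the relationship is positive.
|r| = 0.08, which falls in the weak range.

weak positive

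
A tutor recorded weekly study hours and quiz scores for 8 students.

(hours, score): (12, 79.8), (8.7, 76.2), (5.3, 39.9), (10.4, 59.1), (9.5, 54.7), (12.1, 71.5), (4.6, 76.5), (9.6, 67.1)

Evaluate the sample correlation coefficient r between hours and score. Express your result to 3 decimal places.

0.344

n = 8, Σx = 72.2, Σy = 524.8, Σx² = 705.92, Σy² = 35718.3, Σxy = 4827.51
nΣxy − ΣxΣy = 38620.08 − 37890.56 = 729.52
nΣx² − (Σx)² = 5647.36 − 5212.84 = 434.52; nΣy² − (Σy)² = 285746.4 − 275415.04 = 10331.36
r = 729.52 / √(434.52 × 10331.36) = 729.52 / 2118.7691 ≈ 0.344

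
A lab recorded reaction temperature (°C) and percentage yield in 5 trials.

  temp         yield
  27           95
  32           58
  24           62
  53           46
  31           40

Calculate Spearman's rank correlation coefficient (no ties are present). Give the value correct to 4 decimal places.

-0.6000

Rank temp: 2, 4, 1, 5, 3
Rank yield: 5, 3, 4, 2, 1
d = rank(temp) − rank(yield): -3, 1, -3, 3, 2; Σd² = 32
ρ = 1 − 6Σd² / [n(n²−1)] = 1 − 6×32 / (5×24) = 1 − 192/120 ≈ -0.6000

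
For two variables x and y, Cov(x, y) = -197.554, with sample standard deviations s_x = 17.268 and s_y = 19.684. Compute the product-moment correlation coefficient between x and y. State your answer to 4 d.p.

r = Cov(x,y) / (s_x · s_y) = -197.554 / (17.268 × 19.684)
  = -197.554 / 339.9033 ≈ -0.5812

-0.5812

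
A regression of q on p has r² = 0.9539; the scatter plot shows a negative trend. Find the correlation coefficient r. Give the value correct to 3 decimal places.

-0.977

|r| = √0.9539 = 0.977
The association is negative, so r = −0.977.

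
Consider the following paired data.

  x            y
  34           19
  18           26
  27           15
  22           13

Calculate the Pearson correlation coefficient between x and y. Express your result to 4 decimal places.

-0.3222

n = 4, Σx = 101, Σy = 73, Σx² = 2693, Σy² = 1431, Σxy = 1805
nΣxy − ΣxΣy = 7220 − 7373 = -153
nΣx² − (Σx)² = 10772 − 10201 = 571; nΣy² − (Σy)² = 5724 − 5329 = 395
r = -153 / √(571 × 395) = -153 / 474.9158 ≈ -0.3222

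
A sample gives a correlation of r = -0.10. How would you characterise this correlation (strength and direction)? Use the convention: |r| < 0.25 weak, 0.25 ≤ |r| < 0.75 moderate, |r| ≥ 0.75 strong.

r = -0.10 < 0 so the relationship is negative.
|r| = 0.10, which falls in the weak range.

weak negative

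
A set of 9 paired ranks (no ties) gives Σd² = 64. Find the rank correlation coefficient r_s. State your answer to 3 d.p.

ρ = 1 − 6Σd² / [n(n²−1)] = 1 − 6×64 / (9×80)
  = 1 − 384/720 = 1 − 0.5333 ≈ 0.467

0.467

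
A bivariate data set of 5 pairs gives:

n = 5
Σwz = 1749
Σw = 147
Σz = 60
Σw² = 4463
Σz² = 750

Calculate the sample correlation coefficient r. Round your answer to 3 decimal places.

-0.230

r = (nΣwz − ΣwΣz) / √[(nΣw² − (Σw)²)(nΣz² − (Σz)²)]
Numerator: 5×1749 − 147×60 = -75
Denominator: √[(22315 − 21609)(3750 − 3600)] = √[706 × 150] = 325.4228
r = -75 / 325.4228 ≈ -0.230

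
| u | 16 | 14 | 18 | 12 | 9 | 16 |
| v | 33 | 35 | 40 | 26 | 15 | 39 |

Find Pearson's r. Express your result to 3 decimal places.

0.950

n = 6, Σu = 85, Σv = 188, Σu² = 1257, Σv² = 6336, Σuv = 2809
nΣuv − ΣuΣv = 16854 − 15980 = 874
nΣu² − (Σu)² = 7542 − 7225 = 317; nΣv² − (Σv)² = 38016 − 35344 = 2672
r = 874 / √(317 × 2672) = 874 / 920.3391 ≈ 0.950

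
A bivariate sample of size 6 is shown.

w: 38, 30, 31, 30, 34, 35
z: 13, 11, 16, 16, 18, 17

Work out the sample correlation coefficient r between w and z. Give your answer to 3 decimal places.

0.094

n = 6, Σw = 198, Σz = 91, Σw² = 6586, Σz² = 1415, Σwz = 3007
nΣwz − ΣwΣz = 18042 − 18018 = 24
nΣw² − (Σw)² = 39516 − 39204 = 312; nΣz² − (Σz)² = 8490 − 8281 = 209
r = 24 / √(312 × 209) = 24 / 255.3586 ≈ 0.094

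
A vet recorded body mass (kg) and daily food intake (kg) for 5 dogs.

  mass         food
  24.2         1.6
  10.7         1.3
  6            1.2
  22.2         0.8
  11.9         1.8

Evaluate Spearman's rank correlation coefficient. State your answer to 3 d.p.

0.200

Rank mass: 5, 2, 1, 4, 3
Rank food: 4, 3, 2, 1, 5
d = rank(mass) − rank(food): 1, -1, -1, 3, -2; Σd² = 16
ρ = 1 − 6Σd² / [n(n²−1)] = 1 − 6×16 / (5×24) = 1 − 96/120 ≈ 0.200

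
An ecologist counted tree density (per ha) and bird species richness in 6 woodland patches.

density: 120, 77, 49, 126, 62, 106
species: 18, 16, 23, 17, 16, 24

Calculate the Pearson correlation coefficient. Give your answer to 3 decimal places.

n = 6, Σx = 540, Σy = 114, Σx² = 53686, Σy² = 2230, Σxy = 10197
nΣxy − ΣxΣy = 61182 − 61560 = -378
nΣx² − (Σx)² = 322116 − 291600 = 30516; nΣy² − (Σy)² = 13380 − 12996 = 384
r = -378 / √(30516 × 384) = -378 / 3423.1775 ≈ -0.110

-0.110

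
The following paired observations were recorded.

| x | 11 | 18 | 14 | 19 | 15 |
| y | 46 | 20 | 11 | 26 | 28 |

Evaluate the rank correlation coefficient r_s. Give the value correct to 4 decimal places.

-0.3000

Rank x: 1, 4, 2, 5, 3
Rank y: 5, 2, 1, 3, 4
d = rank(x) − rank(y): -4, 2, 1, 2, -1; Σd² = 26
ρ = 1 − 6Σd² / [n(n²−1)] = 1 − 6×26 / (5×24) = 1 − 156/120 ≈ -0.3000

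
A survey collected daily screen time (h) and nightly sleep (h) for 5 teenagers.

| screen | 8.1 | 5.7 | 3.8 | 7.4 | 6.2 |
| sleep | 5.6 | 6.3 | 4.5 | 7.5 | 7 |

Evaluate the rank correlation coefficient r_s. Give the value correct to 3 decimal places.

Rank screen: 5, 2, 1, 4, 3
Rank sleep: 2, 3, 1, 5, 4
d = rank(screen) − rank(sleep): 3, -1, 0, -1, -1; Σd² = 12
ρ = 1 − 6Σd² / [n(n²−1)] = 1 − 6×12 / (5×24) = 1 − 72/120 ≈ 0.400

0.400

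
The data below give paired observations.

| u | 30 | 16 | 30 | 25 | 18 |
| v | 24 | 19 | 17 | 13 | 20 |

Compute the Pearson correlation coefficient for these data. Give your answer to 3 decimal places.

0.053

n = 5, Σu = 119, Σv = 93, Σu² = 3005, Σv² = 1795, Σuv = 2219
nΣuv − ΣuΣv = 11095 − 11067 = 28
nΣu² − (Σu)² = 15025 − 14161 = 864; nΣv² − (Σv)² = 8975 − 8649 = 326
r = 28 / √(864 × 326) = 28 / 530.7203 ≈ 0.053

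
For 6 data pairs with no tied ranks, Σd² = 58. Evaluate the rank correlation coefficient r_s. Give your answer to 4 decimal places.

-0.6571

ρ = 1 − 6Σd² / [n(n²−1)] = 1 − 6×58 / (6×35)
  = 1 − 348/210 = 1 − 1.65714 ≈ -0.6571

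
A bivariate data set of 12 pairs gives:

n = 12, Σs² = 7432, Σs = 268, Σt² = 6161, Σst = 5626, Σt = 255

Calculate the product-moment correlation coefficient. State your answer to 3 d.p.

-0.067

r = (nΣst − ΣsΣt) / √[(nΣs² − (Σs)²)(nΣt² − (Σt)²)]
Numerator: 12×5626 − 268×255 = -828
Denominator: √[(89184 − 71824)(73932 − 65025)] = √[17360 × 8907] = 12434.8510
r = -828 / 12434.8510 ≈ -0.067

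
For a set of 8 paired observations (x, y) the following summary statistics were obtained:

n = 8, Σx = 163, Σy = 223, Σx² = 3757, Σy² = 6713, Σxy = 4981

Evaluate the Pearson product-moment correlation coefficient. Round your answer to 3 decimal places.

r = (nΣxy − ΣxΣy) / √[(nΣx² − (Σx)²)(nΣy² − (Σy)²)]
Numerator: 8×4981 − 163×223 = 3499
Denominator: √[(30056 − 26569)(53704 − 49729)] = √[3487 × 3975] = 3723.0129
r = 3499 / 3723.0129 ≈ 0.940

0.940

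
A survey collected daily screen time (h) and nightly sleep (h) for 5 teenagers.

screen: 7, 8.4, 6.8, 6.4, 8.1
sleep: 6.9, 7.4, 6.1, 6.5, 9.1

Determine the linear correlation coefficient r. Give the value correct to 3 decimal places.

n = 5, Σx = 36.7, Σy = 36, Σx² = 272.37, Σy² = 264.64, Σxy = 267.25
nΣxy − ΣxΣy = 1336.25 − 1321.2 = 15.05
nΣx² − (Σx)² = 1361.85 − 1346.89 = 14.96; nΣy² − (Σy)² = 1323.2 − 1296 = 27.2
r = 15.05 / √(14.96 × 27.2) = 15.05 / 20.1721 ≈ 0.746

0.746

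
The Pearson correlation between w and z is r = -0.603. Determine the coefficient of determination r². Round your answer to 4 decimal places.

r² = (-0.603)² = 0.3636

0.3636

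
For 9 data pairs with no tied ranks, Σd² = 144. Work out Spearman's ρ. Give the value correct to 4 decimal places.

ρ = 1 − 6Σd² / [n(n²−1)] = 1 − 6×144 / (9×80)
  = 1 − 864/720 = 1 − 1.20000 ≈ -0.2000

-0.2000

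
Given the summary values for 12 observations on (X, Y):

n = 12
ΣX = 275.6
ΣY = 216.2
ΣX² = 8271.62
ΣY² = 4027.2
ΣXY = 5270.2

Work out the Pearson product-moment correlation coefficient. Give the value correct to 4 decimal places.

0.6020

r = (nΣXY − ΣXΣY) / √[(nΣX² − (ΣX)²)(nΣY² − (ΣY)²)]
Numerator: 12×5270.2 − 275.6×216.2 = 3657.68
Denominator: √[(99259.44 − 75955.36)(48326.4 − 46742.44)] = √[23304.08 × 1583.96] = 6075.5848
r = 3657.68 / 6075.5848 ≈ 0.6020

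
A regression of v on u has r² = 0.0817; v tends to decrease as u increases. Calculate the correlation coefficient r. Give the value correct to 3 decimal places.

|r| = √0.0817 = 0.286
The association is negative, so r = −0.286.

-0.286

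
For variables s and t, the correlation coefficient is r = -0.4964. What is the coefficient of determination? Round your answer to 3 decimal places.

0.246

r² = (-0.4964)² = 0.246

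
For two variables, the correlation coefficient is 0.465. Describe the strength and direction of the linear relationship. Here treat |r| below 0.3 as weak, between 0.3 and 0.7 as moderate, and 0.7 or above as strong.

r = 0.465 > 0 so the relationship is positive.
|r| = 0.465, which falls in the moderate range.

moderate positive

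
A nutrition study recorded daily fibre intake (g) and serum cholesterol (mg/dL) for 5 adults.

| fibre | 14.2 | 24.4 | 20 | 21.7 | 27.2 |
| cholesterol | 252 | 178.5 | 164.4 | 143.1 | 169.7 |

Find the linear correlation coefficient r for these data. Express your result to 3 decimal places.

n = 5, Σx = 107.5, Σy = 907.7, Σx² = 2407.73, Σy² = 171669.31, Σxy = 18942.91
nΣxy − ΣxΣy = 94714.55 − 97577.75 = -2863.2
nΣx² − (Σx)² = 12038.65 − 11556.25 = 482.4; nΣy² − (Σy)² = 858346.55 − 823919.29 = 34427.26
r = -2863.2 / √(482.4 × 34427.26) = -2863.2 / 4075.2558 ≈ -0.703

-0.703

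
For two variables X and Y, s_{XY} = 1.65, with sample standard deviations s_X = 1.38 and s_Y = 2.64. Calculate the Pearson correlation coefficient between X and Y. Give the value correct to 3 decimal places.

0.453

r = Cov(X,Y) / (s_X · s_Y) = 1.65 / (1.38 × 2.64)
  = 1.65 / 3.6432 ≈ 0.453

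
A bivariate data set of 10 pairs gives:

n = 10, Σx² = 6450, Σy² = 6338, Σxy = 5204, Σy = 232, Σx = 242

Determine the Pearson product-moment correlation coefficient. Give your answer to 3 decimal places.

-0.545

r = (nΣxy − ΣxΣy) / √[(nΣx² − (Σx)²)(nΣy² − (Σy)²)]
Numerator: 10×5204 − 242×232 = -4104
Denominator: √[(64500 − 58564)(63380 − 53824)] = √[5936 × 9556] = 7531.5613
r = -4104 / 7531.5613 ≈ -0.545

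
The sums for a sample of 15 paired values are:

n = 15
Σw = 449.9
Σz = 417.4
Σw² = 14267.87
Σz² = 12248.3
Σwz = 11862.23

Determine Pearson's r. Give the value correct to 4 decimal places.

r = (nΣwz − ΣwΣz) / √[(nΣw² − (Σw)²)(nΣz² − (Σz)²)]
Numerator: 15×11862.23 − 449.9×417.4 = -9854.81
Denominator: √[(214018.05 − 202410.01)(183724.5 − 174222.76)] = √[11608.04 × 9501.74] = 10502.2178
r = -9854.81 / 10502.2178 ≈ -0.9384

-0.9384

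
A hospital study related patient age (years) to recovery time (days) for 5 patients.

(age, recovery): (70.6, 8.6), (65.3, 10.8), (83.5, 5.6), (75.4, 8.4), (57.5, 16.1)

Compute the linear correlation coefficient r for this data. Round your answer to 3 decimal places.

-0.960

n = 5, Σx = 352.3, Σy = 49.5, Σx² = 25212.11, Σy² = 551.73, Σxy = 3339.11
nΣxy − ΣxΣy = 16695.55 − 17438.85 = -743.3
nΣx² − (Σx)² = 126060.55 − 124115.29 = 1945.26; nΣy² − (Σy)² = 2758.65 − 2450.25 = 308.4
r = -743.3 / √(1945.26 × 308.4) = -743.3 / 774.5439 ≈ -0.960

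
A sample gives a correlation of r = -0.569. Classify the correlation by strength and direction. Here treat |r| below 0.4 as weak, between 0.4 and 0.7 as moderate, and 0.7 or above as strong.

r = -0.569 < 0 so the relationship is negative.
|r| = 0.569, which falls in the moderate range.

moderate negative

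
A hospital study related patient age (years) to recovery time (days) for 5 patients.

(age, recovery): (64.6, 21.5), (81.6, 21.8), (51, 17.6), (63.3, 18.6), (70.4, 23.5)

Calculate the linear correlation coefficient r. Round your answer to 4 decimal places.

n = 5, Σx = 330.9, Σy = 103, Σx² = 22395.77, Σy² = 2145.46, Σxy = 6897.16
nΣxy − ΣxΣy = 34485.8 − 34082.7 = 403.1
nΣx² − (Σx)² = 111978.85 − 109494.81 = 2484.04; nΣy² − (Σy)² = 10727.3 − 10609 = 118.3
r = 403.1 / √(2484.04 × 118.3) = 403.1 / 542.0903 ≈ 0.7436

0.7436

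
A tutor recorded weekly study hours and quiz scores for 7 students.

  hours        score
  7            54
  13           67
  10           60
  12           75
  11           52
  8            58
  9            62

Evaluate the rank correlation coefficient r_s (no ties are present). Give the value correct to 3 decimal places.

Rank hours: 1, 7, 4, 6, 5, 2, 3
Rank score: 2, 6, 4, 7, 1, 3, 5
d = rank(hours) − rank(score): -1, 1, 0, -1, 4, -1, -2; Σd² = 24
ρ = 1 − 6Σd² / [n(n²−1)] = 1 − 6×24 / (7×48) = 1 − 144/336 ≈ 0.571

0.571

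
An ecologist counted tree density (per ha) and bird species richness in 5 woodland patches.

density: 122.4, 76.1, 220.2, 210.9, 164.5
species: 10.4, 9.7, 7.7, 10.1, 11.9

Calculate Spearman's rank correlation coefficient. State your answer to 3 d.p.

-0.300

Rank density: 2, 1, 5, 4, 3
Rank species: 4, 2, 1, 3, 5
d = rank(density) − rank(species): -2, -1, 4, 1, -2; Σd² = 26
ρ = 1 − 6Σd² / [n(n²−1)] = 1 − 6×26 / (5×24) = 1 − 156/120 ≈ -0.300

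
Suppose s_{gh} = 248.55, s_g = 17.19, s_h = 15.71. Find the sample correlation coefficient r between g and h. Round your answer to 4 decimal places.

0.9204

r = Cov(g,h) / (s_g · s_h) = 248.55 / (17.19 × 15.71)
  = 248.55 / 270.0549 ≈ 0.9204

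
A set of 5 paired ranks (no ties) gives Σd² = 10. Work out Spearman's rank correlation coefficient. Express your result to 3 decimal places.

0.500

ρ = 1 − 6Σd² / [n(n²−1)] = 1 − 6×10 / (5×24)
  = 1 − 60/120 = 1 − 0.5000 ≈ 0.500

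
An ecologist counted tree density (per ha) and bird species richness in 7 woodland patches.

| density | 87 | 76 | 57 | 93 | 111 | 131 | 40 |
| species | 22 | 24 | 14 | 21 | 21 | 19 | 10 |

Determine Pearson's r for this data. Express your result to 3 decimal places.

0.623

n = 7, Σx = 595, Σy = 131, Σx² = 56325, Σy² = 2599, Σxy = 11709
nΣxy − ΣxΣy = 81963 − 77945 = 4018
nΣx² − (Σx)² = 394275 − 354025 = 40250; nΣy² − (Σy)² = 18193 − 17161 = 1032
r = 4018 / √(40250 × 1032) = 4018 / 6444.9981 ≈ 0.623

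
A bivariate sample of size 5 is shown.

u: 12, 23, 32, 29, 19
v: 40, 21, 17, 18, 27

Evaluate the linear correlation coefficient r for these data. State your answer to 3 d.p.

-0.953

n = 5, Σu = 115, Σv = 123, Σu² = 2899, Σv² = 3383, Σuv = 2542
nΣuv − ΣuΣv = 12710 − 14145 = -1435
nΣu² − (Σu)² = 14495 − 13225 = 1270; nΣv² − (Σv)² = 16915 − 15129 = 1786
r = -1435 / √(1270 × 1786) = -1435 / 1506.0611 ≈ -0.953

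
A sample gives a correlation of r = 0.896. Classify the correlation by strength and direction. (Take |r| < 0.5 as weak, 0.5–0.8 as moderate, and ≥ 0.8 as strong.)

r = 0.896 > 0 so the relationship is positive.
|r| = 0.896, which falls in the strong range.

strong positive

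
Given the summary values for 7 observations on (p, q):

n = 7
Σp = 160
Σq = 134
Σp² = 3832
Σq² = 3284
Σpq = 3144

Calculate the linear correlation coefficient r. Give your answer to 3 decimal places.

r = (nΣpq − ΣpΣq) / √[(nΣp² − (Σp)²)(nΣq² − (Σq)²)]
Numerator: 7×3144 − 160×134 = 568
Denominator: √[(26824 − 25600)(22988 − 17956)] = √[1224 × 5032] = 2481.7671
r = 568 / 2481.7671 ≈ 0.229

0.229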